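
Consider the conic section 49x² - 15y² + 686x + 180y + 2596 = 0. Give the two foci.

(-7, -2) and (-7, 14)

Group the x- and y-terms: 49(x² + 14x) -15(y² - 12y) = -2596
Complete the square in x and y: 49(x + 7)² -15(y - 6)² = -2596 + 2401 - 540 = -735
Dividing both sides by -735: (y - 6)²/49 - (x + 7)²/15 = 1
Hyperbola, center (-7, 6), transverse axis vertical; a² = 49, b² = 15.
c² = a² + b² = 49 + 15 = 64, so c = 8.
Foci lie on the vertical axis through the center: (h, k ± c).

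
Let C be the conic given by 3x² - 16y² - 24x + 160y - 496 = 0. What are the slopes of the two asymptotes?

Group: 3(x² - 8x) -16(y² - 10y) = 496
Complete the square: 3(x - 4)² -16(y - 5)² = 496 + 48 - 400 = 144
Divide by 144: (x - 4)²/48 - (y - 5)²/9 = 1
Hyperbola, center (4, 5), transverse axis horizontal; a² = 48, b² = 9.
For a horizontal hyperbola the asymptotes have slope ±b/a.
Here that is ±3/4√3 = ±√3/4.

√3/4 and -√3/4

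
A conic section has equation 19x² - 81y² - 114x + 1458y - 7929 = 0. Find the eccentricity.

e = 10/9

19(x² - 6x) -81(y² - 18y) = 7929
Completing the square gives 19(x - 3)² -81(y - 9)² = 7929 + 171 - 6561 = 1539.
Dividing both sides by 1539: (x - 3)²/81 - (y - 9)²/19 = 1
Hyperbola, center (3, 9), transverse axis horizontal; a² = 81, b² = 19.
c² = a² + b² = 100, so c = 10.
e = c/a = 10/9.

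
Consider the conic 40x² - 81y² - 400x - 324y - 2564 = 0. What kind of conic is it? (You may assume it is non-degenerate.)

No xy term. Coefficients of x² and y² are A = 40, C = -81.
A and C have opposite signs ⇒ hyperbola.

hyperbola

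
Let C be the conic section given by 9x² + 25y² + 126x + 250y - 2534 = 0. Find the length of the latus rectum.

9(x² + 14x) + 25(y² + 10y) = 2534
Complete the square in x and y: 9(x + 7)² + 25(y + 5)² = 2534 + 441 + 625 = 3600
Divide by 3600: (x + 7)²/400 + (y + 5)²/144 = 1
Ellipse, center (-7, -5), major axis horizontal; a² = 400, b² = 144.
Latus rectum length = 2b²/a = 2·144/20 = 72/5.

72/5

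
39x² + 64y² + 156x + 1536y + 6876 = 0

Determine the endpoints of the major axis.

(-10, -12) and (6, -12)

39(x² + 4x) + 64(y² + 24y) = -6876
Complete the square: 39(x + 2)² + 64(y + 12)² = -6876 + 156 + 9216 = 2496
Divide through by 2496 to get (x + 2)²/64 + (y + 12)²/39 = 1.
Ellipse, center (-2, -12), major axis horizontal; a² = 64, b² = 39.
a = 8. Vertices at (h ± a, k).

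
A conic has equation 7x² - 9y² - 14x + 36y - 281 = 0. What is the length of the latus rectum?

Collect terms: 7(x² - 2x) -9(y² - 4y) = 281
Completing the square gives 7(x - 1)² -9(y - 2)² = 281 + 7 - 36 = 252.
Divide through by 252 to get (x - 1)²/36 - (y - 2)²/28 = 1.
Hyperbola, center (1, 2), transverse axis horizontal; a² = 36, b² = 28.
Latus rectum length = 2b²/a = 2·28/6 = 28/3.

28/3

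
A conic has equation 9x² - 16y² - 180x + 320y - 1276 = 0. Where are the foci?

Collect terms: 9(x² - 20x) -16(y² - 20y) = 1276
9(x - 10)² -16(y - 10)² = 1276 + 900 - 1600 = 576
Divide by 576: (x - 10)²/64 - (y - 10)²/36 = 1
Hyperbola, center (10, 10), transverse axis horizontal; a² = 64, b² = 36.
c² = a² + b² = 64 + 36 = 100, so c = 10.
Foci lie on the horizontal axis through the center: (h ± c, k).

(0, 10) and (20, 10)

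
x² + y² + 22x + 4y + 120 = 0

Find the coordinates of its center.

Group the x- and y-terms: (x² + 22x) + (y² + 4y) = -120
Complete the square: (x + 11)² + (y + 2)² = -120 + 121 + 4 = 5
So (x + 11)² + (y + 2)² = 5.
Circle centered at (-11, -2) with r² = 5.

(-11, -2)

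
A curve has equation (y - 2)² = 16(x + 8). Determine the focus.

(-4, 2)

Vertex (-8, 2); 4p = 16 so p = 4. Opens right.
Focus is p units from the vertex along the axis: (h + p, k).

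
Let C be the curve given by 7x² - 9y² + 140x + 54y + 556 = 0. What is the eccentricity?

e = 4/3

Group the x- and y-terms: 7(x² + 20x) -9(y² - 6y) = -556
Completing the square gives 7(x + 10)² -9(y - 3)² = -556 + 700 - 81 = 63.
Dividing both sides by 63: (x + 10)²/9 - (y - 3)²/7 = 1
Hyperbola, center (-10, 3), transverse axis horizontal; a² = 9, b² = 7.
c² = a² + b² = 16, so c = 4.
e = c/a = 4/3.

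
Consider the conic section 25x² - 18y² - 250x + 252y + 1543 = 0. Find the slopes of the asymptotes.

5√2/6 and -5√2/6

Group: 25(x² - 10x) -18(y² - 14y) = -1543
Complete the square: 25(x - 5)² -18(y - 7)² = -1543 + 625 - 882 = -1800
Dividing both sides by -1800: (y - 7)²/100 - (x - 5)²/72 = 1
Hyperbola, center (5, 7), transverse axis vertical; a² = 100, b² = 72.
For a vertical hyperbola the asymptotes have slope ±a/b.
Here that is ±10/6√2 = ±5√2/6.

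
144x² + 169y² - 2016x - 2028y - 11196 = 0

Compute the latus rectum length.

Group: 144(x² - 14x) + 169(y² - 12y) = 11196
144(x - 7)² + 169(y - 6)² = 11196 + 7056 + 6084 = 24336
Dividing both sides by 24336: (x - 7)²/169 + (y - 6)²/144 = 1
Ellipse, center (7, 6), major axis horizontal; a² = 169, b² = 144.
Latus rectum length = 2b²/a = 2·144/13 = 288/13.

288/13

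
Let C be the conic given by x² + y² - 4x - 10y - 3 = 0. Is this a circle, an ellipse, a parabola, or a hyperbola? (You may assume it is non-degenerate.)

No xy term. Coefficients of x² and y² are A = 1, C = 1.
A = C (same sign) ⇒ circle.

circle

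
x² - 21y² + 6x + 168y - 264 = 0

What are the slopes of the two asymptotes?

(x² + 6x) -21(y² - 8y) = 264
Complete the square in x and y: (x + 3)² -21(y - 4)² = 264 + 9 - 336 = -63
Divide through by -63 to get (y - 4)²/3 - (x + 3)²/63 = 1.
Hyperbola, center (-3, 4), transverse axis vertical; a² = 3, b² = 63.
For a vertical hyperbola the asymptotes have slope ±a/b.
Here that is ±√3/3√7 = ±√21/21.

√21/21 and -√21/21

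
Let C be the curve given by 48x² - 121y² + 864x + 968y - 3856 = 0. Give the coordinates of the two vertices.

(-20, 4) and (2, 4)

Group: 48(x² + 18x) -121(y² - 8y) = 3856
Complete the square: 48(x + 9)² -121(y - 4)² = 3856 + 3888 - 1936 = 5808
Divide by 5808: (x + 9)²/121 - (y - 4)²/48 = 1
Hyperbola, center (-9, 4), transverse axis horizontal; a² = 121, b² = 48.
a = 11. Vertices at (h ± a, k).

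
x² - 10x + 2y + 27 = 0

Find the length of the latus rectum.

Only x is squared. Complete the square in x: (x - 5)² = -2(y + 1).
Vertex (5, -1); 4p = -2 so p = -1/2. Opens down.
Latus rectum length = |4p| = 2.

2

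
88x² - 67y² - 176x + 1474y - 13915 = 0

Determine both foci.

(1 - √155, 11) and (1 + √155, 11)

Collect terms: 88(x² - 2x) -67(y² - 22y) = 13915
Complete the square in x and y: 88(x - 1)² -67(y - 11)² = 13915 + 88 - 8107 = 5896
Divide by 5896: (x - 1)²/67 - (y - 11)²/88 = 1
Hyperbola, center (1, 11), transverse axis horizontal; a² = 67, b² = 88.
c² = a² + b² = 67 + 88 = 155, so c = √155.
Foci lie on the horizontal axis through the center: (h ± c, k).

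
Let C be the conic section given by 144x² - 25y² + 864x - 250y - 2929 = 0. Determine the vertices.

144(x² + 6x) -25(y² + 10y) = 2929
144(x + 3)² -25(y + 5)² = 2929 + 1296 - 625 = 3600
Divide through by 3600 to get (x + 3)²/25 - (y + 5)²/144 = 1.
Hyperbola, center (-3, -5), transverse axis horizontal; a² = 25, b² = 144.
a = 5. Vertices at (h ± a, k).

(-8, -5) and (2, -5)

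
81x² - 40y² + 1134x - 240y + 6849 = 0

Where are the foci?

(-7, -14) and (-7, 8)

Group the x- and y-terms: 81(x² + 14x) -40(y² + 6y) = -6849
Complete the square in x and y: 81(x + 7)² -40(y + 3)² = -6849 + 3969 - 360 = -3240
Dividing both sides by -3240: (y + 3)²/81 - (x + 7)²/40 = 1
Hyperbola, center (-7, -3), transverse axis vertical; a² = 81, b² = 40.
c² = a² + b² = 81 + 40 = 121, so c = 11.
Foci lie on the vertical axis through the center: (h, k ± c).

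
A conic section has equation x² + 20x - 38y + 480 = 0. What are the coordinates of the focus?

(-10, 39/2)

Only x is squared. Complete the square in x: (x + 10)² = 38(y - 10).
Vertex (-10, 10); 4p = 38 so p = 19/2. Opens up.
Focus is p units from the vertex along the axis: (h, k + p).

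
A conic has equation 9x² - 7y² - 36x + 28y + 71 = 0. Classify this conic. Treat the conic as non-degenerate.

No xy term. Coefficients of x² and y² are A = 9, C = -7.
A and C have opposite signs ⇒ hyperbola.

hyperbola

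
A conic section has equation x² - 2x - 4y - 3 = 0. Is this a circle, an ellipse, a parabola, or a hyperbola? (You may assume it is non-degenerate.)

No xy term. Coefficients of x² and y² are A = 1, C = 0.
Exactly one squared variable ⇒ parabola.

parabola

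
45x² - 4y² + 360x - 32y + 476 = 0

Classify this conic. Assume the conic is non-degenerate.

No xy term. Coefficients of x² and y² are A = 45, C = -4.
A and C have opposite signs ⇒ hyperbola.

hyperbola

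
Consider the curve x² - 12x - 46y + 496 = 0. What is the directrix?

Only x is squared. Complete the square in x: (x - 6)² = 46(y - 10).
Vertex (6, 10); 4p = 46 so p = 23/2. Opens up.
Directrix is the horizontal line y = k − p = 10 − (23/2) = -3/2.

y = -3/2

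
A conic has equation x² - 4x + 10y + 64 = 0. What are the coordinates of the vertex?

Only x is squared. Complete the square in x: (x - 2)² = -10(y + 6).
Vertex (2, -6); 4p = -10 so p = -5/2. Opens down.

(2, -6)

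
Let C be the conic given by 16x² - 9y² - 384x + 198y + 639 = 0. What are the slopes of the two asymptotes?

4/3 and -4/3

Rearranging, 16(x² - 24x) -9(y² - 22y) = -639.
16(x - 12)² -9(y - 11)² = -639 + 2304 - 1089 = 576
Divide through by 576 to get (x - 12)²/36 - (y - 11)²/64 = 1.
Hyperbola, center (12, 11), transverse axis horizontal; a² = 36, b² = 64.
For a horizontal hyperbola the asymptotes have slope ±b/a.
Here that is ±8/6 = ±4/3.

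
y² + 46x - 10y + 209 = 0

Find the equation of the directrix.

Only y is squared. Complete the square in y: (y - 5)² = -46(x + 4).
Vertex (-4, 5); 4p = -46 so p = -23/2. Opens left.
Directrix is the vertical line x = h − p = -4 − (-23/2) = 15/2.

x = 15/2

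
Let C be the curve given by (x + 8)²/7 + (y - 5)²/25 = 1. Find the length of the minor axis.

2√7

Center (-8, 5). The larger denominator 25 sits under the y-term, so the major axis is vertical; a² = 25, b² = 7.
b² = 7 so b = √7; the minor axis has length 2b = 2√7.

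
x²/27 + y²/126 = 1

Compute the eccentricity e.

e = √154/14

Center (0, 0). The larger denominator 126 sits under the y-term, so the major axis is vertical; a² = 126, b² = 27.
c² = a² - b² = 99, so c = 3√11.
e = c/a = 3√11/3√14 = √154/14.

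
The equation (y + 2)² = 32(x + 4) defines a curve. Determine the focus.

(4, -2)

Vertex (-4, -2); 4p = 32 so p = 8. Opens right.
Focus is p units from the vertex along the axis: (h + p, k).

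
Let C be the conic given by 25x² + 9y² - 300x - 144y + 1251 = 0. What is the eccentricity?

e = 4/5

25(x² - 12x) + 9(y² - 16y) = -1251
25(x - 6)² + 9(y - 8)² = -1251 + 900 + 576 = 225
Divide by 225: (x - 6)²/9 + (y - 8)²/25 = 1
Ellipse, center (6, 8), major axis vertical; a² = 25, b² = 9.
c² = a² - b² = 16, so c = 4.
e = c/a = 4/5.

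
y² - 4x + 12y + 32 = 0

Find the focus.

(0, -6)

Only y is squared. Complete the square in y: (y + 6)² = 4(x + 1).
Vertex (-1, -6); 4p = 4 so p = 1. Opens right.
Focus is p units from the vertex along the axis: (h + p, k).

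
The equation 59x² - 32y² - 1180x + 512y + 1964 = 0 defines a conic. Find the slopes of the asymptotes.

√118/8 and -√118/8

Group: 59(x² - 20x) -32(y² - 16y) = -1964
Complete the square: 59(x - 10)² -32(y - 8)² = -1964 + 5900 - 2048 = 1888
Divide by 1888: (x - 10)²/32 - (y - 8)²/59 = 1
Hyperbola, center (10, 8), transverse axis horizontal; a² = 32, b² = 59.
For a horizontal hyperbola the asymptotes have slope ±b/a.
Here that is ±√59/4√2 = ±√118/8.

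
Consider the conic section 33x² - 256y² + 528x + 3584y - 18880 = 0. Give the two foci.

(-25, 7) and (9, 7)

Group the x- and y-terms: 33(x² + 16x) -256(y² - 14y) = 18880
Complete the square: 33(x + 8)² -256(y - 7)² = 18880 + 2112 - 12544 = 8448
Dividing both sides by 8448: (x + 8)²/256 - (y - 7)²/33 = 1
Hyperbola, center (-8, 7), transverse axis horizontal; a² = 256, b² = 33.
c² = a² + b² = 256 + 33 = 289, so c = 17.
Foci lie on the horizontal axis through the center: (h ± c, k).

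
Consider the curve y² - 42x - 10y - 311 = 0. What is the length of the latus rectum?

42

Only y is squared. Complete the square in y: (y - 5)² = 42(x + 8).
Vertex (-8, 5); 4p = 42 so p = 21/2. Opens right.
Latus rectum length = |4p| = 42.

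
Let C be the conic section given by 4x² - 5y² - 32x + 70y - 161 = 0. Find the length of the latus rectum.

5

4(x² - 8x) -5(y² - 14y) = 161
Complete the square: 4(x - 4)² -5(y - 7)² = 161 + 64 - 245 = -20
Divide by -20: (y - 7)²/4 - (x - 4)²/5 = 1
Hyperbola, center (4, 7), transverse axis vertical; a² = 4, b² = 5.
Latus rectum length = 2b²/a = 2·5/2 = 5.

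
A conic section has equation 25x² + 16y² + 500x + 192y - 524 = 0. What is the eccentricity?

Rearranging, 25(x² + 20x) + 16(y² + 12y) = 524.
Complete the square in x and y: 25(x + 10)² + 16(y + 6)² = 524 + 2500 + 576 = 3600
Dividing both sides by 3600: (x + 10)²/144 + (y + 6)²/225 = 1
Ellipse, center (-10, -6), major axis vertical; a² = 225, b² = 144.
c² = a² - b² = 81, so c = 9.
e = c/a = 9/15 = 3/5.

e = 3/5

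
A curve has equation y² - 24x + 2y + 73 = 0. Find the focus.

(9, -1)

Only y is squared. Complete the square in y: (y + 1)² = 24(x - 3).
Vertex (3, -1); 4p = 24 so p = 6. Opens right.
Focus is p units from the vertex along the axis: (h + p, k).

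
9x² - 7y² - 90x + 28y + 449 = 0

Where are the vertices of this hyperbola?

Collect terms: 9(x² - 10x) -7(y² - 4y) = -449
Complete the square: 9(x - 5)² -7(y - 2)² = -449 + 225 - 28 = -252
Divide by -252: (y - 2)²/36 - (x - 5)²/28 = 1
Hyperbola, center (5, 2), transverse axis vertical; a² = 36, b² = 28.
a = 6. Vertices at (h, k ± a).

(5, -4) and (5, 8)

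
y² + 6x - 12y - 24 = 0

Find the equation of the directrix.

x = 23/2

Only y is squared. Complete the square in y: (y - 6)² = -6(x - 10).
Vertex (10, 6); 4p = -6 so p = -3/2. Opens left.
Directrix is the vertical line x = h − p = 10 − (-3/2) = 23/2.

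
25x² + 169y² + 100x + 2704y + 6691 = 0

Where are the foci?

(-14, -8) and (10, -8)

Collect terms: 25(x² + 4x) + 169(y² + 16y) = -6691
Complete the square: 25(x + 2)² + 169(y + 8)² = -6691 + 100 + 10816 = 4225
Dividing both sides by 4225: (x + 2)²/169 + (y + 8)²/25 = 1
Ellipse, center (-2, -8), major axis horizontal; a² = 169, b² = 25.
c² = a² - b² = 169 - 25 = 144, so c = 12.
Foci lie on the horizontal axis through the center: (h ± c, k).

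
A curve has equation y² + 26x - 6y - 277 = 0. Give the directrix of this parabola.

Only y is squared. Complete the square in y: (y - 3)² = -26(x - 11).
Vertex (11, 3); 4p = -26 so p = -13/2. Opens left.
Directrix is the vertical line x = h − p = 11 − (-13/2) = 35/2.

x = 35/2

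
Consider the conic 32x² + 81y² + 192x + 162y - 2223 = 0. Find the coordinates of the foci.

(-10, -1) and (4, -1)

Collect terms: 32(x² + 6x) + 81(y² + 2y) = 2223
Complete the square in x and y: 32(x + 3)² + 81(y + 1)² = 2223 + 288 + 81 = 2592
Divide through by 2592 to get (x + 3)²/81 + (y + 1)²/32 = 1.
Ellipse, center (-3, -1), major axis horizontal; a² = 81, b² = 32.
c² = a² - b² = 81 - 32 = 49, so c = 7.
Foci lie on the horizontal axis through the center: (h ± c, k).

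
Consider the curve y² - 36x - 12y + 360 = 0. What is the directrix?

x = 0

Only y is squared. Complete the square in y: (y - 6)² = 36(x - 9).
Vertex (9, 6); 4p = 36 so p = 9. Opens right.
Directrix is the vertical line x = h − p = 9 − (9) = 0.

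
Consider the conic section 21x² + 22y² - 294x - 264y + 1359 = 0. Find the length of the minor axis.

2√21

Collect terms: 21(x² - 14x) + 22(y² - 12y) = -1359
Complete the square in x and y: 21(x - 7)² + 22(y - 6)² = -1359 + 1029 + 792 = 462
Divide through by 462 to get (x - 7)²/22 + (y - 6)²/21 = 1.
Ellipse, center (7, 6), major axis horizontal; a² = 22, b² = 21.
b² = 21 so b = √21; the minor axis has length 2b = 2√21.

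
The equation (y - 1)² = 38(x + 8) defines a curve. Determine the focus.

Vertex (-8, 1); 4p = 38 so p = 19/2. Opens right.
Focus is p units from the vertex along the axis: (h + p, k).

(3/2, 1)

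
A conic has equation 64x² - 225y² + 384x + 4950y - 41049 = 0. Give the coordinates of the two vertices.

(-18, 11) and (12, 11)

Rearranging, 64(x² + 6x) -225(y² - 22y) = 41049.
Complete the square: 64(x + 3)² -225(y - 11)² = 41049 + 576 - 27225 = 14400
Dividing both sides by 14400: (x + 3)²/225 - (y - 11)²/64 = 1
Hyperbola, center (-3, 11), transverse axis horizontal; a² = 225, b² = 64.
a = 15. Vertices at (h ± a, k).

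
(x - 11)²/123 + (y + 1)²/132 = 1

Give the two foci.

Center (11, -1). The larger denominator 132 sits under the y-term, so the major axis is vertical; a² = 132, b² = 123.
c² = a² - b² = 132 - 123 = 9, so c = 3.
Foci lie on the vertical axis through the center: (h, k ± c).

(11, -4) and (11, 2)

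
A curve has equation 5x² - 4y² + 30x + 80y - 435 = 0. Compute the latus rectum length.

Group the x- and y-terms: 5(x² + 6x) -4(y² - 20y) = 435
Complete the square: 5(x + 3)² -4(y - 10)² = 435 + 45 - 400 = 80
Divide by 80: (x + 3)²/16 - (y - 10)²/20 = 1
Hyperbola, center (-3, 10), transverse axis horizontal; a² = 16, b² = 20.
Latus rectum length = 2b²/a = 2·20/4 = 10.

10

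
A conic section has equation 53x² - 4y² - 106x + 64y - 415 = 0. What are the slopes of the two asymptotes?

53(x² - 2x) -4(y² - 16y) = 415
53(x - 1)² -4(y - 8)² = 415 + 53 - 256 = 212
Divide through by 212 to get (x - 1)²/4 - (y - 8)²/53 = 1.
Hyperbola, center (1, 8), transverse axis horizontal; a² = 4, b² = 53.
For a horizontal hyperbola the asymptotes have slope ±b/a.
Here that is ±√53/2.

√53/2 and -√53/2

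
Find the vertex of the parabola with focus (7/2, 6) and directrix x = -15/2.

The vertex is the midpoint between the focus and the directrix along the axis of symmetry.
Axis is horizontal (directrix is vertical). Vertex x-coordinate = (7/2 + (-15/2))/2 = -2; y-coordinate = 6.

(-2, 6)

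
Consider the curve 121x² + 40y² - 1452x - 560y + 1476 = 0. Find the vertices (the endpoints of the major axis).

Rearranging, 121(x² - 12x) + 40(y² - 14y) = -1476.
121(x - 6)² + 40(y - 7)² = -1476 + 4356 + 1960 = 4840
Divide through by 4840 to get (x - 6)²/40 + (y - 7)²/121 = 1.
Ellipse, center (6, 7), major axis vertical; a² = 121, b² = 40.
a = 11. Vertices at (h, k ± a).

(6, -4) and (6, 18)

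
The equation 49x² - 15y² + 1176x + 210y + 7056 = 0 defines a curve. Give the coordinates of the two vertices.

(-12, 0) and (-12, 14)

Collect terms: 49(x² + 24x) -15(y² - 14y) = -7056
49(x + 12)² -15(y - 7)² = -7056 + 7056 - 735 = -735
Divide by -735: (y - 7)²/49 - (x + 12)²/15 = 1
Hyperbola, center (-12, 7), transverse axis vertical; a² = 49, b² = 15.
a = 7. Vertices at (h, k ± a).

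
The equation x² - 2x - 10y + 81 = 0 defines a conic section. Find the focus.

(1, 21/2)

Only x is squared. Complete the square in x: (x - 1)² = 10(y - 8).
Vertex (1, 8); 4p = 10 so p = 5/2. Opens up.
Focus is p units from the vertex along the axis: (h, k + p).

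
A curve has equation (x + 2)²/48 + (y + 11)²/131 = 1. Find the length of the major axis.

2√131

Center (-2, -11). The larger denominator 131 sits under the y-term, so the major axis is vertical; a² = 131, b² = 48.
a² = 131 so a = √131; the major axis has length 2a = 2√131.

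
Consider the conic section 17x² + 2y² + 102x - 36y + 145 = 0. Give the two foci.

(-3, 9 - 5√3) and (-3, 9 + 5√3)

Collect terms: 17(x² + 6x) + 2(y² - 18y) = -145
Complete the square in x and y: 17(x + 3)² + 2(y - 9)² = -145 + 153 + 162 = 170
Divide by 170: (x + 3)²/10 + (y - 9)²/85 = 1
Ellipse, center (-3, 9), major axis vertical; a² = 85, b² = 10.
c² = a² - b² = 85 - 10 = 75, so c = 5√3.
Foci lie on the vertical axis through the center: (h, k ± c).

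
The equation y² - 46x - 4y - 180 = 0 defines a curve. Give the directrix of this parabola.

x = -31/2

Only y is squared. Complete the square in y: (y - 2)² = 46(x + 4).
Vertex (-4, 2); 4p = 46 so p = 23/2. Opens right.
Directrix is the vertical line x = h − p = -4 − (23/2) = -31/2.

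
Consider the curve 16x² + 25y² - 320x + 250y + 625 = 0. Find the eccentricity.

Rearranging, 16(x² - 20x) + 25(y² + 10y) = -625.
Complete the square: 16(x - 10)² + 25(y + 5)² = -625 + 1600 + 625 = 1600
Divide through by 1600 to get (x - 10)²/100 + (y + 5)²/64 = 1.
Ellipse, center (10, -5), major axis horizontal; a² = 100, b² = 64.
c² = a² - b² = 36, so c = 6.
e = c/a = 6/10 = 3/5.

e = 3/5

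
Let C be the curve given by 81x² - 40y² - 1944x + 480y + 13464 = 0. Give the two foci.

(12, -5) and (12, 17)

Group the x- and y-terms: 81(x² - 24x) -40(y² - 12y) = -13464
Complete the square in x and y: 81(x - 12)² -40(y - 6)² = -13464 + 11664 - 1440 = -3240
Dividing both sides by -3240: (y - 6)²/81 - (x - 12)²/40 = 1
Hyperbola, center (12, 6), transverse axis vertical; a² = 81, b² = 40.
c² = a² + b² = 81 + 40 = 121, so c = 11.
Foci lie on the vertical axis through the center: (h, k ± c).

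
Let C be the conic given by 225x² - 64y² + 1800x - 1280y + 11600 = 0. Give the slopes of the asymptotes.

Collect terms: 225(x² + 8x) -64(y² + 20y) = -11600
Complete the square: 225(x + 4)² -64(y + 10)² = -11600 + 3600 - 6400 = -14400
Dividing both sides by -14400: (y + 10)²/225 - (x + 4)²/64 = 1
Hyperbola, center (-4, -10), transverse axis vertical; a² = 225, b² = 64.
For a vertical hyperbola the asymptotes have slope ±a/b.
Here that is ±15/8.

15/8 and -15/8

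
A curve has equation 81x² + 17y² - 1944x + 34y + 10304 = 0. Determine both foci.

Rearranging, 81(x² - 24x) + 17(y² + 2y) = -10304.
Completing the square gives 81(x - 12)² + 17(y + 1)² = -10304 + 11664 + 17 = 1377.
Divide through by 1377 to get (x - 12)²/17 + (y + 1)²/81 = 1.
Ellipse, center (12, -1), major axis vertical; a² = 81, b² = 17.
c² = a² - b² = 81 - 17 = 64, so c = 8.
Foci lie on the vertical axis through the center: (h, k ± c).

(12, -9) and (12, 7)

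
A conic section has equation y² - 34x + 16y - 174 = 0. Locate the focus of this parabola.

(3/2, -8)

Only y is squared. Complete the square in y: (y + 8)² = 34(x + 7).
Vertex (-7, -8); 4p = 34 so p = 17/2. Opens right.
Focus is p units from the vertex along the axis: (h + p, k).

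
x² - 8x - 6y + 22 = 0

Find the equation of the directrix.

Only x is squared. Complete the square in x: (x - 4)² = 6(y - 1).
Vertex (4, 1); 4p = 6 so p = 3/2. Opens up.
Directrix is the horizontal line y = k − p = 1 − (3/2) = -1/2.

y = -1/2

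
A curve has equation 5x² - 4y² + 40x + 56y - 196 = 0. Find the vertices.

5(x² + 8x) -4(y² - 14y) = 196
Complete the square in x and y: 5(x + 4)² -4(y - 7)² = 196 + 80 - 196 = 80
Divide through by 80 to get (x + 4)²/16 - (y - 7)²/20 = 1.
Hyperbola, center (-4, 7), transverse axis horizontal; a² = 16, b² = 20.
a = 4. Vertices at (h ± a, k).

(-8, 7) and (0, 7)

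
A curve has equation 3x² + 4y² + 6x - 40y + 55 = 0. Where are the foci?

Group: 3(x² + 2x) + 4(y² - 10y) = -55
Completing the square gives 3(x + 1)² + 4(y - 5)² = -55 + 3 + 100 = 48.
Divide by 48: (x + 1)²/16 + (y - 5)²/12 = 1
Ellipse, center (-1, 5), major axis horizontal; a² = 16, b² = 12.
c² = a² - b² = 16 - 12 = 4, so c = 2.
Foci lie on the horizontal axis through the center: (h ± c, k).

(-3, 5) and (1, 5)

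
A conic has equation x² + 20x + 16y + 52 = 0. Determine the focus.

(-10, -1)

Only x is squared. Complete the square in x: (x + 10)² = -16(y - 3).
Vertex (-10, 3); 4p = -16 so p = -4. Opens down.
Focus is p units from the vertex along the axis: (h, k + p).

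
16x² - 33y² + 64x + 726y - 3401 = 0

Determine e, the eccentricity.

e = 7/4

Rearranging, 16(x² + 4x) -33(y² - 22y) = 3401.
16(x + 2)² -33(y - 11)² = 3401 + 64 - 3993 = -528
Divide by -528: (y - 11)²/16 - (x + 2)²/33 = 1
Hyperbola, center (-2, 11), transverse axis vertical; a² = 16, b² = 33.
c² = a² + b² = 49, so c = 7.
e = c/a = 7/4.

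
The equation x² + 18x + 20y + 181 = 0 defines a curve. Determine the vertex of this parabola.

(-9, -5)

Only x is squared. Complete the square in x: (x + 9)² = -20(y + 5).
Vertex (-9, -5); 4p = -20 so p = -5. Opens down.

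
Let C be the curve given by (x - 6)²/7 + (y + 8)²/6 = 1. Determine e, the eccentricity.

e = √7/7

Center (6, -8). The larger denominator 7 sits under the x-term, so the major axis is horizontal; a² = 7, b² = 6.
c² = a² - b² = 1, so c = 1.
e = c/a = 1/√7 = √7/7.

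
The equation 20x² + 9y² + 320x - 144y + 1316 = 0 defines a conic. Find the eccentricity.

Group the x- and y-terms: 20(x² + 16x) + 9(y² - 16y) = -1316
Completing the square gives 20(x + 8)² + 9(y - 8)² = -1316 + 1280 + 576 = 540.
Divide by 540: (x + 8)²/27 + (y - 8)²/60 = 1
Ellipse, center (-8, 8), major axis vertical; a² = 60, b² = 27.
c² = a² - b² = 33, so c = √33.
e = c/a = √33/2√15 = √55/10.

e = √55/10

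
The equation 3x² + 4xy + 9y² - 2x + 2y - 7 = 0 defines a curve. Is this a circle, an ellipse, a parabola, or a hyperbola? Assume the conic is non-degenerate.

ellipse

A = 3, B = 4, C = 9.
Discriminant B² − 4AC = 4² − 4·3·9 = -92.
B² − 4AC < 0 ⇒ ellipse.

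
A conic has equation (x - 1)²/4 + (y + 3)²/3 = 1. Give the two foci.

(0, -3) and (2, -3)

Center (1, -3). The larger denominator 4 sits under the x-term, so the major axis is horizontal; a² = 4, b² = 3.
c² = a² - b² = 4 - 3 = 1, so c = 1.
Foci lie on the horizontal axis through the center: (h ± c, k).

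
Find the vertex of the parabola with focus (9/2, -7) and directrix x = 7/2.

The vertex is the midpoint between the focus and the directrix along the axis of symmetry.
Axis is horizontal (directrix is vertical). Vertex x-coordinate = (9/2 + 7/2)/2 = 4; y-coordinate = -7.

(4, -7)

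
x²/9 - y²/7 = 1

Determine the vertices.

Center (0, 0). The positive term is the x-term, so the transverse axis is horizontal; a² = 9, b² = 7.
a = 3. Vertices at (h ± a, k).

(-3, 0) and (3, 0)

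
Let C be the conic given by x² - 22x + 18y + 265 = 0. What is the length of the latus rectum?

Only x is squared. Complete the square in x: (x - 11)² = -18(y + 8).
Vertex (11, -8); 4p = -18 so p = -9/2. Opens down.
Latus rectum length = |4p| = 18.

18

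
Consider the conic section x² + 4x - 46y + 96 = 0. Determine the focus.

Only x is squared. Complete the square in x: (x + 2)² = 46(y - 2).
Vertex (-2, 2); 4p = 46 so p = 23/2. Opens up.
Focus is p units from the vertex along the axis: (h, k + p).

(-2, 27/2)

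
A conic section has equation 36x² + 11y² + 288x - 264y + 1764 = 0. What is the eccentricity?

e = 5/6

Collect terms: 36(x² + 8x) + 11(y² - 24y) = -1764
Complete the square in x and y: 36(x + 4)² + 11(y - 12)² = -1764 + 576 + 1584 = 396
Divide by 396: (x + 4)²/11 + (y - 12)²/36 = 1
Ellipse, center (-4, 12), major axis vertical; a² = 36, b² = 11.
c² = a² - b² = 25, so c = 5.
e = c/a = 5/6.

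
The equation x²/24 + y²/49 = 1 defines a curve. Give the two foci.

Center (0, 0). The larger denominator 49 sits under the y-term, so the major axis is vertical; a² = 49, b² = 24.
c² = a² - b² = 49 - 24 = 25, so c = 5.
Foci lie on the vertical axis through the center: (h, k ± c).

(0, -5) and (0, 5)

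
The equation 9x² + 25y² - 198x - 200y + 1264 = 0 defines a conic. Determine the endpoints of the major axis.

Group the x- and y-terms: 9(x² - 22x) + 25(y² - 8y) = -1264
Complete the square: 9(x - 11)² + 25(y - 4)² = -1264 + 1089 + 400 = 225
Divide by 225: (x - 11)²/25 + (y - 4)²/9 = 1
Ellipse, center (11, 4), major axis horizontal; a² = 25, b² = 9.
a = 5. Vertices at (h ± a, k).

(6, 4) and (16, 4)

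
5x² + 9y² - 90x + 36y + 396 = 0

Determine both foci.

(7, -2) and (11, -2)

Group: 5(x² - 18x) + 9(y² + 4y) = -396
5(x - 9)² + 9(y + 2)² = -396 + 405 + 36 = 45
Divide by 45: (x - 9)²/9 + (y + 2)²/5 = 1
Ellipse, center (9, -2), major axis horizontal; a² = 9, b² = 5.
c² = a² - b² = 9 - 5 = 4, so c = 2.
Foci lie on the horizontal axis through the center: (h ± c, k).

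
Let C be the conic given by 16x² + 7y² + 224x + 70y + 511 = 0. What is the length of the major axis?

Collect terms: 16(x² + 14x) + 7(y² + 10y) = -511
Complete the square in x and y: 16(x + 7)² + 7(y + 5)² = -511 + 784 + 175 = 448
Dividing both sides by 448: (x + 7)²/28 + (y + 5)²/64 = 1
Ellipse, center (-7, -5), major axis vertical; a² = 64, b² = 28.
a² = 64 so a = 8; the major axis has length 2a = 16.

16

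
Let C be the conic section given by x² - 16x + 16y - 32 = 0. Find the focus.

(8, 2)

Only x is squared. Complete the square in x: (x - 8)² = -16(y - 6).
Vertex (8, 6); 4p = -16 so p = -4. Opens down.
Focus is p units from the vertex along the axis: (h, k + p).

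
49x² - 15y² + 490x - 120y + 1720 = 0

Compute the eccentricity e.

Rearranging, 49(x² + 10x) -15(y² + 8y) = -1720.
Complete the square in x and y: 49(x + 5)² -15(y + 4)² = -1720 + 1225 - 240 = -735
Divide through by -735 to get (y + 4)²/49 - (x + 5)²/15 = 1.
Hyperbola, center (-5, -4), transverse axis vertical; a² = 49, b² = 15.
c² = a² + b² = 64, so c = 8.
e = c/a = 8/7.

e = 8/7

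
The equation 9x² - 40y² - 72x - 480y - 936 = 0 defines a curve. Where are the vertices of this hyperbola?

(4, -9) and (4, -3)

Collect terms: 9(x² - 8x) -40(y² + 12y) = 936
Completing the square gives 9(x - 4)² -40(y + 6)² = 936 + 144 - 1440 = -360.
Dividing both sides by -360: (y + 6)²/9 - (x - 4)²/40 = 1
Hyperbola, center (4, -6), transverse axis vertical; a² = 9, b² = 40.
a = 3. Vertices at (h, k ± a).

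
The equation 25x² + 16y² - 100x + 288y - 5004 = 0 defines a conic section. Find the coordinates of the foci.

Group: 25(x² - 4x) + 16(y² + 18y) = 5004
Completing the square gives 25(x - 2)² + 16(y + 9)² = 5004 + 100 + 1296 = 6400.
Divide by 6400: (x - 2)²/256 + (y + 9)²/400 = 1
Ellipse, center (2, -9), major axis vertical; a² = 400, b² = 256.
c² = a² - b² = 400 - 256 = 144, so c = 12.
Foci lie on the vertical axis through the center: (h, k ± c).

(2, -21) and (2, 3)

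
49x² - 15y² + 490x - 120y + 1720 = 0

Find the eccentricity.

49(x² + 10x) -15(y² + 8y) = -1720
49(x + 5)² -15(y + 4)² = -1720 + 1225 - 240 = -735
Divide by -735: (y + 4)²/49 - (x + 5)²/15 = 1
Hyperbola, center (-5, -4), transverse axis vertical; a² = 49, b² = 15.
c² = a² + b² = 64, so c = 8.
e = c/a = 8/7.

e = 8/7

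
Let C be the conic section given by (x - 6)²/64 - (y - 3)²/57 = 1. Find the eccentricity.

e = 11/8

Center (6, 3). The positive term is the x-term, so the transverse axis is horizontal; a² = 64, b² = 57.
c² = a² + b² = 121, so c = 11.
e = c/a = 11/8.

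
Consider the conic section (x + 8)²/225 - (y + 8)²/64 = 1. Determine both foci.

(-25, -8) and (9, -8)

Center (-8, -8). The positive term is the x-term, so the transverse axis is horizontal; a² = 225, b² = 64.
c² = a² + b² = 225 + 64 = 289, so c = 17.
Foci lie on the horizontal axis through the center: (h ± c, k).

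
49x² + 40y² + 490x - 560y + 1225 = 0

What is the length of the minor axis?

Collect terms: 49(x² + 10x) + 40(y² - 14y) = -1225
Complete the square in x and y: 49(x + 5)² + 40(y - 7)² = -1225 + 1225 + 1960 = 1960
Divide by 1960: (x + 5)²/40 + (y - 7)²/49 = 1
Ellipse, center (-5, 7), major axis vertical; a² = 49, b² = 40.
b² = 40 so b = 2√10; the minor axis has length 2b = 4√10.

4√10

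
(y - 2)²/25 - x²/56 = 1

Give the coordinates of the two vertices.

Center (0, 2). The positive term is the y-term, so the transverse axis is vertical; a² = 25, b² = 56.
a = 5. Vertices at (h, k ± a).

(0, -3) and (0, 7)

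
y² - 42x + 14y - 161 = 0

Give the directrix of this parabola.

Only y is squared. Complete the square in y: (y + 7)² = 42(x + 5).
Vertex (-5, -7); 4p = 42 so p = 21/2. Opens right.
Directrix is the vertical line x = h − p = -5 − (21/2) = -31/2.

x = -31/2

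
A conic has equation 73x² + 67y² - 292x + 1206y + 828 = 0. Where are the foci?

Group the x- and y-terms: 73(x² - 4x) + 67(y² + 18y) = -828
Completing the square gives 73(x - 2)² + 67(y + 9)² = -828 + 292 + 5427 = 4891.
Divide by 4891: (x - 2)²/67 + (y + 9)²/73 = 1
Ellipse, center (2, -9), major axis vertical; a² = 73, b² = 67.
c² = a² - b² = 73 - 67 = 6, so c = √6.
Foci lie on the vertical axis through the center: (h, k ± c).

(2, -9 - √6) and (2, -9 + √6)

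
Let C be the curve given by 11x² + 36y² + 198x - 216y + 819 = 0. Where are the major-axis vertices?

(-15, 3) and (-3, 3)

Collect terms: 11(x² + 18x) + 36(y² - 6y) = -819
Complete the square: 11(x + 9)² + 36(y - 3)² = -819 + 891 + 324 = 396
Dividing both sides by 396: (x + 9)²/36 + (y - 3)²/11 = 1
Ellipse, center (-9, 3), major axis horizontal; a² = 36, b² = 11.
a = 6. Vertices at (h ± a, k).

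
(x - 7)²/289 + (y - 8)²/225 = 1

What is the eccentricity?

Center (7, 8). The larger denominator 289 sits under the x-term, so the major axis is horizontal; a² = 289, b² = 225.
c² = a² - b² = 64, so c = 8.
e = c/a = 8/17.

e = 8/17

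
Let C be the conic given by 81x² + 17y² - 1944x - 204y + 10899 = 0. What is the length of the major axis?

Rearranging, 81(x² - 24x) + 17(y² - 12y) = -10899.
Completing the square gives 81(x - 12)² + 17(y - 6)² = -10899 + 11664 + 612 = 1377.
Divide by 1377: (x - 12)²/17 + (y - 6)²/81 = 1
Ellipse, center (12, 6), major axis vertical; a² = 81, b² = 17.
a² = 81 so a = 9; the major axis has length 2a = 18.

18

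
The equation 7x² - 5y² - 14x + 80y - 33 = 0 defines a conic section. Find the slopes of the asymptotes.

√35/5 and -√35/5

Collect terms: 7(x² - 2x) -5(y² - 16y) = 33
7(x - 1)² -5(y - 8)² = 33 + 7 - 320 = -280
Divide through by -280 to get (y - 8)²/56 - (x - 1)²/40 = 1.
Hyperbola, center (1, 8), transverse axis vertical; a² = 56, b² = 40.
For a vertical hyperbola the asymptotes have slope ±a/b.
Here that is ±2√14/2√10 = ±√35/5.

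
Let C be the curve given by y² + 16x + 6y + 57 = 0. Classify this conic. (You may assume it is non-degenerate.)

No xy term. Coefficients of x² and y² are A = 0, C = 1.
Exactly one squared variable ⇒ parabola.

parabola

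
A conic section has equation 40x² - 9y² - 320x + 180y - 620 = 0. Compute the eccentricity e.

40(x² - 8x) -9(y² - 20y) = 620
Complete the square in x and y: 40(x - 4)² -9(y - 10)² = 620 + 640 - 900 = 360
Divide by 360: (x - 4)²/9 - (y - 10)²/40 = 1
Hyperbola, center (4, 10), transverse axis horizontal; a² = 9, b² = 40.
c² = a² + b² = 49, so c = 7.
e = c/a = 7/3.

e = 7/3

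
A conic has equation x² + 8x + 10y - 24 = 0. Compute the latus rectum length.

10

Only x is squared. Complete the square in x: (x + 4)² = -10(y - 4).
Vertex (-4, 4); 4p = -10 so p = -5/2. Opens down.
Latus rectum length = |4p| = 10.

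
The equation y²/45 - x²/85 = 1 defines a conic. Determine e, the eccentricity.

Center (0, 0). The positive term is the y-term, so the transverse axis is vertical; a² = 45, b² = 85.
c² = a² + b² = 130, so c = √130.
e = c/a = √130/3√5 = √26/3.

e = √26/3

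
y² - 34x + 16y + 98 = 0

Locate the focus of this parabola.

Only y is squared. Complete the square in y: (y + 8)² = 34(x - 1).
Vertex (1, -8); 4p = 34 so p = 17/2. Opens right.
Focus is p units from the vertex along the axis: (h + p, k).

(19/2, -8)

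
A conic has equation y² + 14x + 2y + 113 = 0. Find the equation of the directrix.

x = -9/2

Only y is squared. Complete the square in y: (y + 1)² = -14(x + 8).
Vertex (-8, -1); 4p = -14 so p = -7/2. Opens left.
Directrix is the vertical line x = h − p = -8 − (-7/2) = -9/2.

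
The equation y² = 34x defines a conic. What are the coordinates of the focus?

(17/2, 0)

Vertex (0, 0); 4p = 34 so p = 17/2. Opens right.
Focus is p units from the vertex along the axis: (h + p, k).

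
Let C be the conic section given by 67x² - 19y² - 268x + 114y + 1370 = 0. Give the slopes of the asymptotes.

√1273/19 and -√1273/19

Group: 67(x² - 4x) -19(y² - 6y) = -1370
Complete the square: 67(x - 2)² -19(y - 3)² = -1370 + 268 - 171 = -1273
Dividing both sides by -1273: (y - 3)²/67 - (x - 2)²/19 = 1
Hyperbola, center (2, 3), transverse axis vertical; a² = 67, b² = 19.
For a vertical hyperbola the asymptotes have slope ±a/b.
Here that is ±√67/√19 = ±√1273/19.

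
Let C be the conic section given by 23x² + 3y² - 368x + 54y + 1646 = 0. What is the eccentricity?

Group the x- and y-terms: 23(x² - 16x) + 3(y² + 18y) = -1646
23(x - 8)² + 3(y + 9)² = -1646 + 1472 + 243 = 69
Dividing both sides by 69: (x - 8)²/3 + (y + 9)²/23 = 1
Ellipse, center (8, -9), major axis vertical; a² = 23, b² = 3.
c² = a² - b² = 20, so c = 2√5.
e = c/a = 2√5/√23 = 2√115/23.

e = 2√115/23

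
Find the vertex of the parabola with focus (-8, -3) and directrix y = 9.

The vertex is the midpoint between the focus and the directrix along the axis of symmetry.
Axis is vertical (directrix is horizontal). Vertex y-coordinate = (-3 + 9)/2 = 3; x-coordinate = -8.

(-8, 3)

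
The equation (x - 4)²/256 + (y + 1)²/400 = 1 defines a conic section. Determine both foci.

Center (4, -1). The larger denominator 400 sits under the y-term, so the major axis is vertical; a² = 400, b² = 256.
c² = a² - b² = 400 - 256 = 144, so c = 12.
Foci lie on the vertical axis through the center: (h, k ± c).

(4, -13) and (4, 11)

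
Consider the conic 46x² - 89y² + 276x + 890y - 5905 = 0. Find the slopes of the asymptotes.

46(x² + 6x) -89(y² - 10y) = 5905
Complete the square in x and y: 46(x + 3)² -89(y - 5)² = 5905 + 414 - 2225 = 4094
Divide through by 4094 to get (x + 3)²/89 - (y - 5)²/46 = 1.
Hyperbola, center (-3, 5), transverse axis horizontal; a² = 89, b² = 46.
For a horizontal hyperbola the asymptotes have slope ±b/a.
Here that is ±√46/√89 = ±√4094/89.

√4094/89 and -√4094/89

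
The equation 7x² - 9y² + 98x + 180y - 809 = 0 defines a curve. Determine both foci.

(-15, 10) and (1, 10)

Collect terms: 7(x² + 14x) -9(y² - 20y) = 809
Complete the square in x and y: 7(x + 7)² -9(y - 10)² = 809 + 343 - 900 = 252
Divide by 252: (x + 7)²/36 - (y - 10)²/28 = 1
Hyperbola, center (-7, 10), transverse axis horizontal; a² = 36, b² = 28.
c² = a² + b² = 36 + 28 = 64, so c = 8.
Foci lie on the horizontal axis through the center: (h ± c, k).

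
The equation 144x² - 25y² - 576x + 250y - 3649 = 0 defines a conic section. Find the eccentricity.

Collect terms: 144(x² - 4x) -25(y² - 10y) = 3649
Complete the square in x and y: 144(x - 2)² -25(y - 5)² = 3649 + 576 - 625 = 3600
Dividing both sides by 3600: (x - 2)²/25 - (y - 5)²/144 = 1
Hyperbola, center (2, 5), transverse axis horizontal; a² = 25, b² = 144.
c² = a² + b² = 169, so c = 13.
e = c/a = 13/5.

e = 13/5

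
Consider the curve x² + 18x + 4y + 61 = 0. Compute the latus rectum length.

Only x is squared. Complete the square in x: (x + 9)² = -4(y - 5).
Vertex (-9, 5); 4p = -4 so p = -1. Opens down.
Latus rectum length = |4p| = 4.

4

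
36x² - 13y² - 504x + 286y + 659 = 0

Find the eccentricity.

e = 7/6

Rearranging, 36(x² - 14x) -13(y² - 22y) = -659.
Complete the square: 36(x - 7)² -13(y - 11)² = -659 + 1764 - 1573 = -468
Divide by -468: (y - 11)²/36 - (x - 7)²/13 = 1
Hyperbola, center (7, 11), transverse axis vertical; a² = 36, b² = 13.
c² = a² + b² = 49, so c = 7.
e = c/a = 7/6.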